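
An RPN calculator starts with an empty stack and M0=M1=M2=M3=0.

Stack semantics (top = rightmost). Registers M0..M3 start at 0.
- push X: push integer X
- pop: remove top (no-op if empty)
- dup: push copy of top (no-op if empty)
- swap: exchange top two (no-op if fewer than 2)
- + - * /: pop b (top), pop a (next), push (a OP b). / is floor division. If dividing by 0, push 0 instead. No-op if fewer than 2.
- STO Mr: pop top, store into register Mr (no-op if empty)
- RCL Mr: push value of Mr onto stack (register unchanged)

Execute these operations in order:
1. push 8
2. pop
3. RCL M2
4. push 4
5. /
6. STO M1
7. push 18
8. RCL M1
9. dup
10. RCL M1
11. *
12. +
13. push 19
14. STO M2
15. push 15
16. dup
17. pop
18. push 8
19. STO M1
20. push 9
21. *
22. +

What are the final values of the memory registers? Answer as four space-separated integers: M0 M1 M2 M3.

Answer: 0 8 19 0

Derivation:
After op 1 (push 8): stack=[8] mem=[0,0,0,0]
After op 2 (pop): stack=[empty] mem=[0,0,0,0]
After op 3 (RCL M2): stack=[0] mem=[0,0,0,0]
After op 4 (push 4): stack=[0,4] mem=[0,0,0,0]
After op 5 (/): stack=[0] mem=[0,0,0,0]
After op 6 (STO M1): stack=[empty] mem=[0,0,0,0]
After op 7 (push 18): stack=[18] mem=[0,0,0,0]
After op 8 (RCL M1): stack=[18,0] mem=[0,0,0,0]
After op 9 (dup): stack=[18,0,0] mem=[0,0,0,0]
After op 10 (RCL M1): stack=[18,0,0,0] mem=[0,0,0,0]
After op 11 (*): stack=[18,0,0] mem=[0,0,0,0]
After op 12 (+): stack=[18,0] mem=[0,0,0,0]
After op 13 (push 19): stack=[18,0,19] mem=[0,0,0,0]
After op 14 (STO M2): stack=[18,0] mem=[0,0,19,0]
After op 15 (push 15): stack=[18,0,15] mem=[0,0,19,0]
After op 16 (dup): stack=[18,0,15,15] mem=[0,0,19,0]
After op 17 (pop): stack=[18,0,15] mem=[0,0,19,0]
After op 18 (push 8): stack=[18,0,15,8] mem=[0,0,19,0]
After op 19 (STO M1): stack=[18,0,15] mem=[0,8,19,0]
After op 20 (push 9): stack=[18,0,15,9] mem=[0,8,19,0]
After op 21 (*): stack=[18,0,135] mem=[0,8,19,0]
After op 22 (+): stack=[18,135] mem=[0,8,19,0]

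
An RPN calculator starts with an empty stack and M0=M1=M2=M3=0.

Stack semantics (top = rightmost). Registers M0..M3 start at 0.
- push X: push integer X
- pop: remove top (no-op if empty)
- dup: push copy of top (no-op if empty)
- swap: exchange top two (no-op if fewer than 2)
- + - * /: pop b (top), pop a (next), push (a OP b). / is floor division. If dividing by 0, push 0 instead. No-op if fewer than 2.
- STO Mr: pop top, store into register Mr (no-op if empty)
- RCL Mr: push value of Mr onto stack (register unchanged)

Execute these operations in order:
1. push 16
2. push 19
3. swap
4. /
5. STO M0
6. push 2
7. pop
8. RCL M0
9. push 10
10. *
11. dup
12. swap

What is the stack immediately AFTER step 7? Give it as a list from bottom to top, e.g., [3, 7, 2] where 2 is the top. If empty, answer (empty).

After op 1 (push 16): stack=[16] mem=[0,0,0,0]
After op 2 (push 19): stack=[16,19] mem=[0,0,0,0]
After op 3 (swap): stack=[19,16] mem=[0,0,0,0]
After op 4 (/): stack=[1] mem=[0,0,0,0]
After op 5 (STO M0): stack=[empty] mem=[1,0,0,0]
After op 6 (push 2): stack=[2] mem=[1,0,0,0]
After op 7 (pop): stack=[empty] mem=[1,0,0,0]

(empty)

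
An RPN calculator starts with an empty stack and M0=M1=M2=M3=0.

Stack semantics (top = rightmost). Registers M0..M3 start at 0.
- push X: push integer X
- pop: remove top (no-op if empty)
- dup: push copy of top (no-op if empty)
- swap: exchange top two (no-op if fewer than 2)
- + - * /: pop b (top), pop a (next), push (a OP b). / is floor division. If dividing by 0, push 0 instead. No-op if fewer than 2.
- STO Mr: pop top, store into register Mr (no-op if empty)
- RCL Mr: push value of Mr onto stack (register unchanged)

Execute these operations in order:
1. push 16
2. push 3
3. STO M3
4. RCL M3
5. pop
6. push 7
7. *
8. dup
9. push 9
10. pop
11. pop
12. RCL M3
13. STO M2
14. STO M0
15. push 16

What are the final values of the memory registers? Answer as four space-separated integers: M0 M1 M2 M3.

After op 1 (push 16): stack=[16] mem=[0,0,0,0]
After op 2 (push 3): stack=[16,3] mem=[0,0,0,0]
After op 3 (STO M3): stack=[16] mem=[0,0,0,3]
After op 4 (RCL M3): stack=[16,3] mem=[0,0,0,3]
After op 5 (pop): stack=[16] mem=[0,0,0,3]
After op 6 (push 7): stack=[16,7] mem=[0,0,0,3]
After op 7 (*): stack=[112] mem=[0,0,0,3]
After op 8 (dup): stack=[112,112] mem=[0,0,0,3]
After op 9 (push 9): stack=[112,112,9] mem=[0,0,0,3]
After op 10 (pop): stack=[112,112] mem=[0,0,0,3]
After op 11 (pop): stack=[112] mem=[0,0,0,3]
After op 12 (RCL M3): stack=[112,3] mem=[0,0,0,3]
After op 13 (STO M2): stack=[112] mem=[0,0,3,3]
After op 14 (STO M0): stack=[empty] mem=[112,0,3,3]
After op 15 (push 16): stack=[16] mem=[112,0,3,3]

Answer: 112 0 3 3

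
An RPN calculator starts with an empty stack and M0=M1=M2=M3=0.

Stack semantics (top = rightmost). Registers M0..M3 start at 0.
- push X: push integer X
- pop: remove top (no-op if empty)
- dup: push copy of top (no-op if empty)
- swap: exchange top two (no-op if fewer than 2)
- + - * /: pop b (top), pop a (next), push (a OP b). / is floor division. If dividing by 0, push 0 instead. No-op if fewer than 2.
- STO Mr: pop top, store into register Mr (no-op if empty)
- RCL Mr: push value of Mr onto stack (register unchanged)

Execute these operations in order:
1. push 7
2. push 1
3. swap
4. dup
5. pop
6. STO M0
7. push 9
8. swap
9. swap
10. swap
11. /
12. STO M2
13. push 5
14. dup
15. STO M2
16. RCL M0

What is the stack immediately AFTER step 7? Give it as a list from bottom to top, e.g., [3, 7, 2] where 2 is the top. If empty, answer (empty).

After op 1 (push 7): stack=[7] mem=[0,0,0,0]
After op 2 (push 1): stack=[7,1] mem=[0,0,0,0]
After op 3 (swap): stack=[1,7] mem=[0,0,0,0]
After op 4 (dup): stack=[1,7,7] mem=[0,0,0,0]
After op 5 (pop): stack=[1,7] mem=[0,0,0,0]
After op 6 (STO M0): stack=[1] mem=[7,0,0,0]
After op 7 (push 9): stack=[1,9] mem=[7,0,0,0]

[1, 9]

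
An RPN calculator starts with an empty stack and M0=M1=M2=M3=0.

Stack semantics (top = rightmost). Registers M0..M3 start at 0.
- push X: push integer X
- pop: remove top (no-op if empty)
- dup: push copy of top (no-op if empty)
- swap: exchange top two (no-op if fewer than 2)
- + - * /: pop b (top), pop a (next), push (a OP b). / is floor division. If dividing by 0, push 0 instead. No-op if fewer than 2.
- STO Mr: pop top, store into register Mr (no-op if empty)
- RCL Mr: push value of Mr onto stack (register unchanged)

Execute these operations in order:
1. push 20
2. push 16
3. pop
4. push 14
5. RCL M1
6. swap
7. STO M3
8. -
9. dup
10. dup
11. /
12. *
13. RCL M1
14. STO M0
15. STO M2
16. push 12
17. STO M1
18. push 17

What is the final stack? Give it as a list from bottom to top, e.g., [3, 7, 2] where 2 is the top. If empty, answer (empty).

Answer: [17]

Derivation:
After op 1 (push 20): stack=[20] mem=[0,0,0,0]
After op 2 (push 16): stack=[20,16] mem=[0,0,0,0]
After op 3 (pop): stack=[20] mem=[0,0,0,0]
After op 4 (push 14): stack=[20,14] mem=[0,0,0,0]
After op 5 (RCL M1): stack=[20,14,0] mem=[0,0,0,0]
After op 6 (swap): stack=[20,0,14] mem=[0,0,0,0]
After op 7 (STO M3): stack=[20,0] mem=[0,0,0,14]
After op 8 (-): stack=[20] mem=[0,0,0,14]
After op 9 (dup): stack=[20,20] mem=[0,0,0,14]
After op 10 (dup): stack=[20,20,20] mem=[0,0,0,14]
After op 11 (/): stack=[20,1] mem=[0,0,0,14]
After op 12 (*): stack=[20] mem=[0,0,0,14]
After op 13 (RCL M1): stack=[20,0] mem=[0,0,0,14]
After op 14 (STO M0): stack=[20] mem=[0,0,0,14]
After op 15 (STO M2): stack=[empty] mem=[0,0,20,14]
After op 16 (push 12): stack=[12] mem=[0,0,20,14]
After op 17 (STO M1): stack=[empty] mem=[0,12,20,14]
After op 18 (push 17): stack=[17] mem=[0,12,20,14]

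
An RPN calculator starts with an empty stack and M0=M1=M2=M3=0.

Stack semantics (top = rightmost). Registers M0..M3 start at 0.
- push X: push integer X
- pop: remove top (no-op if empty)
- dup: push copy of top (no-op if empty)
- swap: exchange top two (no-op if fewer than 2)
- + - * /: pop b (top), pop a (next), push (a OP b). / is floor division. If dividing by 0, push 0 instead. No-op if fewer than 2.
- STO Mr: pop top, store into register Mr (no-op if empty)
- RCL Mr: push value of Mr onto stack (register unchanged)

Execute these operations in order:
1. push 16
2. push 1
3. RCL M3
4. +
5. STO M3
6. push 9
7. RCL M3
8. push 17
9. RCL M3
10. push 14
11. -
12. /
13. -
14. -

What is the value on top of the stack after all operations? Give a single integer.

Answer: 6

Derivation:
After op 1 (push 16): stack=[16] mem=[0,0,0,0]
After op 2 (push 1): stack=[16,1] mem=[0,0,0,0]
After op 3 (RCL M3): stack=[16,1,0] mem=[0,0,0,0]
After op 4 (+): stack=[16,1] mem=[0,0,0,0]
After op 5 (STO M3): stack=[16] mem=[0,0,0,1]
After op 6 (push 9): stack=[16,9] mem=[0,0,0,1]
After op 7 (RCL M3): stack=[16,9,1] mem=[0,0,0,1]
After op 8 (push 17): stack=[16,9,1,17] mem=[0,0,0,1]
After op 9 (RCL M3): stack=[16,9,1,17,1] mem=[0,0,0,1]
After op 10 (push 14): stack=[16,9,1,17,1,14] mem=[0,0,0,1]
After op 11 (-): stack=[16,9,1,17,-13] mem=[0,0,0,1]
After op 12 (/): stack=[16,9,1,-2] mem=[0,0,0,1]
After op 13 (-): stack=[16,9,3] mem=[0,0,0,1]
After op 14 (-): stack=[16,6] mem=[0,0,0,1]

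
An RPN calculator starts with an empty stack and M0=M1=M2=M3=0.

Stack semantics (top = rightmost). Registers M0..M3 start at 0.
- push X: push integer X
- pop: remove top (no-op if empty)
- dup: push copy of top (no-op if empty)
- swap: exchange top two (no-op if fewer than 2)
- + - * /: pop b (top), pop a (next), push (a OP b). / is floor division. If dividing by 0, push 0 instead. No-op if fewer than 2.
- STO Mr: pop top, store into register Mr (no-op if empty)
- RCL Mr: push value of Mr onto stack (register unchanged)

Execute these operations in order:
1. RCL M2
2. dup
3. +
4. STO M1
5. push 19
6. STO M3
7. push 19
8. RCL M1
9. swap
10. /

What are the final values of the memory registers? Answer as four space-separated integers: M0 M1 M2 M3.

After op 1 (RCL M2): stack=[0] mem=[0,0,0,0]
After op 2 (dup): stack=[0,0] mem=[0,0,0,0]
After op 3 (+): stack=[0] mem=[0,0,0,0]
After op 4 (STO M1): stack=[empty] mem=[0,0,0,0]
After op 5 (push 19): stack=[19] mem=[0,0,0,0]
After op 6 (STO M3): stack=[empty] mem=[0,0,0,19]
After op 7 (push 19): stack=[19] mem=[0,0,0,19]
After op 8 (RCL M1): stack=[19,0] mem=[0,0,0,19]
After op 9 (swap): stack=[0,19] mem=[0,0,0,19]
After op 10 (/): stack=[0] mem=[0,0,0,19]

Answer: 0 0 0 19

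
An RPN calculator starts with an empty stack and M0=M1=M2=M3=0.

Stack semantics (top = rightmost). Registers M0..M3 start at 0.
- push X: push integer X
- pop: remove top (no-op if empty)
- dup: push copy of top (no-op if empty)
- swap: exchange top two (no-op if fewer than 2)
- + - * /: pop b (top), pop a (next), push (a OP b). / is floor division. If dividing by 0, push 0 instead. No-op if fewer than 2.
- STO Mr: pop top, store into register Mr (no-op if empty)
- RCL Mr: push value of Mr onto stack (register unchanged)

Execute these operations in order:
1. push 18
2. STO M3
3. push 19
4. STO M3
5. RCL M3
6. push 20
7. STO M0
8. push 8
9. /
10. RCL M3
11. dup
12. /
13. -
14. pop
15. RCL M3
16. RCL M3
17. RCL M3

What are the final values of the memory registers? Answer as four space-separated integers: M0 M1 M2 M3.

After op 1 (push 18): stack=[18] mem=[0,0,0,0]
After op 2 (STO M3): stack=[empty] mem=[0,0,0,18]
After op 3 (push 19): stack=[19] mem=[0,0,0,18]
After op 4 (STO M3): stack=[empty] mem=[0,0,0,19]
After op 5 (RCL M3): stack=[19] mem=[0,0,0,19]
After op 6 (push 20): stack=[19,20] mem=[0,0,0,19]
After op 7 (STO M0): stack=[19] mem=[20,0,0,19]
After op 8 (push 8): stack=[19,8] mem=[20,0,0,19]
After op 9 (/): stack=[2] mem=[20,0,0,19]
After op 10 (RCL M3): stack=[2,19] mem=[20,0,0,19]
After op 11 (dup): stack=[2,19,19] mem=[20,0,0,19]
After op 12 (/): stack=[2,1] mem=[20,0,0,19]
After op 13 (-): stack=[1] mem=[20,0,0,19]
After op 14 (pop): stack=[empty] mem=[20,0,0,19]
After op 15 (RCL M3): stack=[19] mem=[20,0,0,19]
After op 16 (RCL M3): stack=[19,19] mem=[20,0,0,19]
After op 17 (RCL M3): stack=[19,19,19] mem=[20,0,0,19]

Answer: 20 0 0 19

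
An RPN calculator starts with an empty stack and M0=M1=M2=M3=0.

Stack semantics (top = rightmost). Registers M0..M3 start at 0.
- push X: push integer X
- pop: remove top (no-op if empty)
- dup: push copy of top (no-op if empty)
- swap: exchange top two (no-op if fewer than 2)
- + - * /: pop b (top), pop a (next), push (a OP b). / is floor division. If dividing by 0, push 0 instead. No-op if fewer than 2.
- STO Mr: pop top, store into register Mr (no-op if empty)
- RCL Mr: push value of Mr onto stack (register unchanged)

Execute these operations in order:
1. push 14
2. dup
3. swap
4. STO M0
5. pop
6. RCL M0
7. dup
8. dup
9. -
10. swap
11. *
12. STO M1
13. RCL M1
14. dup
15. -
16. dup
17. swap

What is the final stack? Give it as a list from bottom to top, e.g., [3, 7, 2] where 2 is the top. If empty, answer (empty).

After op 1 (push 14): stack=[14] mem=[0,0,0,0]
After op 2 (dup): stack=[14,14] mem=[0,0,0,0]
After op 3 (swap): stack=[14,14] mem=[0,0,0,0]
After op 4 (STO M0): stack=[14] mem=[14,0,0,0]
After op 5 (pop): stack=[empty] mem=[14,0,0,0]
After op 6 (RCL M0): stack=[14] mem=[14,0,0,0]
After op 7 (dup): stack=[14,14] mem=[14,0,0,0]
After op 8 (dup): stack=[14,14,14] mem=[14,0,0,0]
After op 9 (-): stack=[14,0] mem=[14,0,0,0]
After op 10 (swap): stack=[0,14] mem=[14,0,0,0]
After op 11 (*): stack=[0] mem=[14,0,0,0]
After op 12 (STO M1): stack=[empty] mem=[14,0,0,0]
After op 13 (RCL M1): stack=[0] mem=[14,0,0,0]
After op 14 (dup): stack=[0,0] mem=[14,0,0,0]
After op 15 (-): stack=[0] mem=[14,0,0,0]
After op 16 (dup): stack=[0,0] mem=[14,0,0,0]
After op 17 (swap): stack=[0,0] mem=[14,0,0,0]

Answer: [0, 0]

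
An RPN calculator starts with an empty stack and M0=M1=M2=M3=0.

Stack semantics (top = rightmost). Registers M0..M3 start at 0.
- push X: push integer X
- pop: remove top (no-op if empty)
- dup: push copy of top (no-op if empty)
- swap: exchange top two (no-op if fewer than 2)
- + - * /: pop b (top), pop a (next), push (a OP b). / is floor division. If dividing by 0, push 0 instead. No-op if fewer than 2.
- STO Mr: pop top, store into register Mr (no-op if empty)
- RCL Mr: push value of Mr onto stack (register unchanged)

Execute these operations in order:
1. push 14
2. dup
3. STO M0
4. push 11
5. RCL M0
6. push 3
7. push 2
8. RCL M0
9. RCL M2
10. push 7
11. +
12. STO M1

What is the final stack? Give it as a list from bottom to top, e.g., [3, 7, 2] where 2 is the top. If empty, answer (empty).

After op 1 (push 14): stack=[14] mem=[0,0,0,0]
After op 2 (dup): stack=[14,14] mem=[0,0,0,0]
After op 3 (STO M0): stack=[14] mem=[14,0,0,0]
After op 4 (push 11): stack=[14,11] mem=[14,0,0,0]
After op 5 (RCL M0): stack=[14,11,14] mem=[14,0,0,0]
After op 6 (push 3): stack=[14,11,14,3] mem=[14,0,0,0]
After op 7 (push 2): stack=[14,11,14,3,2] mem=[14,0,0,0]
After op 8 (RCL M0): stack=[14,11,14,3,2,14] mem=[14,0,0,0]
After op 9 (RCL M2): stack=[14,11,14,3,2,14,0] mem=[14,0,0,0]
After op 10 (push 7): stack=[14,11,14,3,2,14,0,7] mem=[14,0,0,0]
After op 11 (+): stack=[14,11,14,3,2,14,7] mem=[14,0,0,0]
After op 12 (STO M1): stack=[14,11,14,3,2,14] mem=[14,7,0,0]

Answer: [14, 11, 14, 3, 2, 14]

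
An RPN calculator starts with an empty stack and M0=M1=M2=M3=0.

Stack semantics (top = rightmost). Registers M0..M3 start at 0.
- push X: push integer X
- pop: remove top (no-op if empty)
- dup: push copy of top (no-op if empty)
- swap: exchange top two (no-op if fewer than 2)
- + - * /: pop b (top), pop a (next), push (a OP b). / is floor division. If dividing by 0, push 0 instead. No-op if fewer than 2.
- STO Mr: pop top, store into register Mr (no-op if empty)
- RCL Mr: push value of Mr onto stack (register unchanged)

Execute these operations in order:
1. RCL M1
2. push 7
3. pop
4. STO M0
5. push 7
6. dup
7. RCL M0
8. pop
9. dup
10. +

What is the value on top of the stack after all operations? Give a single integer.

After op 1 (RCL M1): stack=[0] mem=[0,0,0,0]
After op 2 (push 7): stack=[0,7] mem=[0,0,0,0]
After op 3 (pop): stack=[0] mem=[0,0,0,0]
After op 4 (STO M0): stack=[empty] mem=[0,0,0,0]
After op 5 (push 7): stack=[7] mem=[0,0,0,0]
After op 6 (dup): stack=[7,7] mem=[0,0,0,0]
After op 7 (RCL M0): stack=[7,7,0] mem=[0,0,0,0]
After op 8 (pop): stack=[7,7] mem=[0,0,0,0]
After op 9 (dup): stack=[7,7,7] mem=[0,0,0,0]
After op 10 (+): stack=[7,14] mem=[0,0,0,0]

Answer: 14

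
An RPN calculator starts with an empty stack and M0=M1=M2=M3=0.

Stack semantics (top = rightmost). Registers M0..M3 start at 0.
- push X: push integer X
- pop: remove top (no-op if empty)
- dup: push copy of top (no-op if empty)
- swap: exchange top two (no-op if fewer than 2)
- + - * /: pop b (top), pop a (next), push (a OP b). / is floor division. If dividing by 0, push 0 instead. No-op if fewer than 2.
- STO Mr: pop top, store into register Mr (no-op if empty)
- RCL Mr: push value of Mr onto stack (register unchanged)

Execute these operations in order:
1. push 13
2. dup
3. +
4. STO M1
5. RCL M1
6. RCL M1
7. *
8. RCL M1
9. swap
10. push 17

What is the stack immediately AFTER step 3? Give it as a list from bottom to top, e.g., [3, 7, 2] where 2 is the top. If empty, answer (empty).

After op 1 (push 13): stack=[13] mem=[0,0,0,0]
After op 2 (dup): stack=[13,13] mem=[0,0,0,0]
After op 3 (+): stack=[26] mem=[0,0,0,0]

[26]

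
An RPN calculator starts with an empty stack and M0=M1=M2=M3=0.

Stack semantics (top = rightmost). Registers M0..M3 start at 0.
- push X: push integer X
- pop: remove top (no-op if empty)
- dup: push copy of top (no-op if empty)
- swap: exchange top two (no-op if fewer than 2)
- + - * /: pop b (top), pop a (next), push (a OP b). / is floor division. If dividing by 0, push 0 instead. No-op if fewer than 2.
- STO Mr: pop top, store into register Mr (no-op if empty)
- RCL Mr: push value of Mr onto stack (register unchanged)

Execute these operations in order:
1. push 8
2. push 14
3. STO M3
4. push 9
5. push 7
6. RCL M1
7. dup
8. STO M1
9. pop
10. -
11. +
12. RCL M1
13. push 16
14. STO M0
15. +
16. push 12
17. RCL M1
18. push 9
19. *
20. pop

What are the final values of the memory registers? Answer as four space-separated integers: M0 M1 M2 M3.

After op 1 (push 8): stack=[8] mem=[0,0,0,0]
After op 2 (push 14): stack=[8,14] mem=[0,0,0,0]
After op 3 (STO M3): stack=[8] mem=[0,0,0,14]
After op 4 (push 9): stack=[8,9] mem=[0,0,0,14]
After op 5 (push 7): stack=[8,9,7] mem=[0,0,0,14]
After op 6 (RCL M1): stack=[8,9,7,0] mem=[0,0,0,14]
After op 7 (dup): stack=[8,9,7,0,0] mem=[0,0,0,14]
After op 8 (STO M1): stack=[8,9,7,0] mem=[0,0,0,14]
After op 9 (pop): stack=[8,9,7] mem=[0,0,0,14]
After op 10 (-): stack=[8,2] mem=[0,0,0,14]
After op 11 (+): stack=[10] mem=[0,0,0,14]
After op 12 (RCL M1): stack=[10,0] mem=[0,0,0,14]
After op 13 (push 16): stack=[10,0,16] mem=[0,0,0,14]
After op 14 (STO M0): stack=[10,0] mem=[16,0,0,14]
After op 15 (+): stack=[10] mem=[16,0,0,14]
After op 16 (push 12): stack=[10,12] mem=[16,0,0,14]
After op 17 (RCL M1): stack=[10,12,0] mem=[16,0,0,14]
After op 18 (push 9): stack=[10,12,0,9] mem=[16,0,0,14]
After op 19 (*): stack=[10,12,0] mem=[16,0,0,14]
After op 20 (pop): stack=[10,12] mem=[16,0,0,14]

Answer: 16 0 0 14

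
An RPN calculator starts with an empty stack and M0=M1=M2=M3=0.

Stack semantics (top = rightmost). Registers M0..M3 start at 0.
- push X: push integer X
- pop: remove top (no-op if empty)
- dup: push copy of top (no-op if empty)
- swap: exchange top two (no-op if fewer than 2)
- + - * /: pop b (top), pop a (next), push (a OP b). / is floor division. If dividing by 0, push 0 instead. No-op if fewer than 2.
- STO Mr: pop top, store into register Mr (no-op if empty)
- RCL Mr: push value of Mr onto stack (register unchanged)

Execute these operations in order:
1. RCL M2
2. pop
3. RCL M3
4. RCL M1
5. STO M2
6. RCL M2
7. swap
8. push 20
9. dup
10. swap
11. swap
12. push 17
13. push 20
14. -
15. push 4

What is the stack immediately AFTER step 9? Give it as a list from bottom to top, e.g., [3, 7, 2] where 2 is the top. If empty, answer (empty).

After op 1 (RCL M2): stack=[0] mem=[0,0,0,0]
After op 2 (pop): stack=[empty] mem=[0,0,0,0]
After op 3 (RCL M3): stack=[0] mem=[0,0,0,0]
After op 4 (RCL M1): stack=[0,0] mem=[0,0,0,0]
After op 5 (STO M2): stack=[0] mem=[0,0,0,0]
After op 6 (RCL M2): stack=[0,0] mem=[0,0,0,0]
After op 7 (swap): stack=[0,0] mem=[0,0,0,0]
After op 8 (push 20): stack=[0,0,20] mem=[0,0,0,0]
After op 9 (dup): stack=[0,0,20,20] mem=[0,0,0,0]

[0, 0, 20, 20]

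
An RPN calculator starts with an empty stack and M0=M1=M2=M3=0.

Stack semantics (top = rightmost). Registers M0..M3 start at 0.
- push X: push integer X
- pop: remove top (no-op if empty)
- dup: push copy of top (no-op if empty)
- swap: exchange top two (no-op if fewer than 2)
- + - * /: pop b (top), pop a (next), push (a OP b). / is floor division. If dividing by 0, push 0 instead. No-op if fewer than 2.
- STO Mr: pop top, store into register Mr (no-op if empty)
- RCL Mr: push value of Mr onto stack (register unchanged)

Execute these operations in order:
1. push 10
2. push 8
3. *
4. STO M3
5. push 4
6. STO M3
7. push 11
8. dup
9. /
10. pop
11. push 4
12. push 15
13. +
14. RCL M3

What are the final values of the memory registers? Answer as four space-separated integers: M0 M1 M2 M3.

After op 1 (push 10): stack=[10] mem=[0,0,0,0]
After op 2 (push 8): stack=[10,8] mem=[0,0,0,0]
After op 3 (*): stack=[80] mem=[0,0,0,0]
After op 4 (STO M3): stack=[empty] mem=[0,0,0,80]
After op 5 (push 4): stack=[4] mem=[0,0,0,80]
After op 6 (STO M3): stack=[empty] mem=[0,0,0,4]
After op 7 (push 11): stack=[11] mem=[0,0,0,4]
After op 8 (dup): stack=[11,11] mem=[0,0,0,4]
After op 9 (/): stack=[1] mem=[0,0,0,4]
After op 10 (pop): stack=[empty] mem=[0,0,0,4]
After op 11 (push 4): stack=[4] mem=[0,0,0,4]
After op 12 (push 15): stack=[4,15] mem=[0,0,0,4]
After op 13 (+): stack=[19] mem=[0,0,0,4]
After op 14 (RCL M3): stack=[19,4] mem=[0,0,0,4]

Answer: 0 0 0 4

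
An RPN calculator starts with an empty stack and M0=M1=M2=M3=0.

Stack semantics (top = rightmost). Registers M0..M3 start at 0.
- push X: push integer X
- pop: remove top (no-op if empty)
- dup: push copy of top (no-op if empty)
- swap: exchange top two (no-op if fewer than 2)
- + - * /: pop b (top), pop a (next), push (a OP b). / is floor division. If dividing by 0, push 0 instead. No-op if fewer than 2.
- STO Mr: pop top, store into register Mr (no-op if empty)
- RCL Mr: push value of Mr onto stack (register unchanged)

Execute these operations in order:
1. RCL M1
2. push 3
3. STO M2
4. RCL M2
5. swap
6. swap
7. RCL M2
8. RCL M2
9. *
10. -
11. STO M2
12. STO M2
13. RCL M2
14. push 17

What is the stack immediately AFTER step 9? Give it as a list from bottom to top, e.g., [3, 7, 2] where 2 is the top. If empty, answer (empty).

After op 1 (RCL M1): stack=[0] mem=[0,0,0,0]
After op 2 (push 3): stack=[0,3] mem=[0,0,0,0]
After op 3 (STO M2): stack=[0] mem=[0,0,3,0]
After op 4 (RCL M2): stack=[0,3] mem=[0,0,3,0]
After op 5 (swap): stack=[3,0] mem=[0,0,3,0]
After op 6 (swap): stack=[0,3] mem=[0,0,3,0]
After op 7 (RCL M2): stack=[0,3,3] mem=[0,0,3,0]
After op 8 (RCL M2): stack=[0,3,3,3] mem=[0,0,3,0]
After op 9 (*): stack=[0,3,9] mem=[0,0,3,0]

[0, 3, 9]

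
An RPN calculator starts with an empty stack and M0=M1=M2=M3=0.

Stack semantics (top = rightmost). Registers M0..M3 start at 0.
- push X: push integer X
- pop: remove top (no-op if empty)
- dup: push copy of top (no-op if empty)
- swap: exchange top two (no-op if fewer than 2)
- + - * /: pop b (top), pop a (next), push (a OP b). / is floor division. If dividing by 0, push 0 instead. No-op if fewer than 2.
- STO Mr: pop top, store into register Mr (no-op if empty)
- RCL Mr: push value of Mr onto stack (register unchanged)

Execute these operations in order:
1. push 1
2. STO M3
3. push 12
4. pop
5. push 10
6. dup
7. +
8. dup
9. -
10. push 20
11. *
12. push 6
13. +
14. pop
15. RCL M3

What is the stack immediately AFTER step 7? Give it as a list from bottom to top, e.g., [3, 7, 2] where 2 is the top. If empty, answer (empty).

After op 1 (push 1): stack=[1] mem=[0,0,0,0]
After op 2 (STO M3): stack=[empty] mem=[0,0,0,1]
After op 3 (push 12): stack=[12] mem=[0,0,0,1]
After op 4 (pop): stack=[empty] mem=[0,0,0,1]
After op 5 (push 10): stack=[10] mem=[0,0,0,1]
After op 6 (dup): stack=[10,10] mem=[0,0,0,1]
After op 7 (+): stack=[20] mem=[0,0,0,1]

[20]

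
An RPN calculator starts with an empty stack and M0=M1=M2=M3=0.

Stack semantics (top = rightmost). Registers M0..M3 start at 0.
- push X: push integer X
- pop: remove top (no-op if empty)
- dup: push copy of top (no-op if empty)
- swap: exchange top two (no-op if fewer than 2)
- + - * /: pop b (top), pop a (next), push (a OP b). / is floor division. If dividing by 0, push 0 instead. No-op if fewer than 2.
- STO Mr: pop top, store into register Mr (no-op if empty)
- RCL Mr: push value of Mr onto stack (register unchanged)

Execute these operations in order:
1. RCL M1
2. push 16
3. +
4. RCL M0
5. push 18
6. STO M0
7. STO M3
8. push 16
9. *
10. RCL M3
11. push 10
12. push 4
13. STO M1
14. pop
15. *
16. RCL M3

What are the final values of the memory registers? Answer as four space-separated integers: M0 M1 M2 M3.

Answer: 18 4 0 0

Derivation:
After op 1 (RCL M1): stack=[0] mem=[0,0,0,0]
After op 2 (push 16): stack=[0,16] mem=[0,0,0,0]
After op 3 (+): stack=[16] mem=[0,0,0,0]
After op 4 (RCL M0): stack=[16,0] mem=[0,0,0,0]
After op 5 (push 18): stack=[16,0,18] mem=[0,0,0,0]
After op 6 (STO M0): stack=[16,0] mem=[18,0,0,0]
After op 7 (STO M3): stack=[16] mem=[18,0,0,0]
After op 8 (push 16): stack=[16,16] mem=[18,0,0,0]
After op 9 (*): stack=[256] mem=[18,0,0,0]
After op 10 (RCL M3): stack=[256,0] mem=[18,0,0,0]
After op 11 (push 10): stack=[256,0,10] mem=[18,0,0,0]
After op 12 (push 4): stack=[256,0,10,4] mem=[18,0,0,0]
After op 13 (STO M1): stack=[256,0,10] mem=[18,4,0,0]
After op 14 (pop): stack=[256,0] mem=[18,4,0,0]
After op 15 (*): stack=[0] mem=[18,4,0,0]
After op 16 (RCL M3): stack=[0,0] mem=[18,4,0,0]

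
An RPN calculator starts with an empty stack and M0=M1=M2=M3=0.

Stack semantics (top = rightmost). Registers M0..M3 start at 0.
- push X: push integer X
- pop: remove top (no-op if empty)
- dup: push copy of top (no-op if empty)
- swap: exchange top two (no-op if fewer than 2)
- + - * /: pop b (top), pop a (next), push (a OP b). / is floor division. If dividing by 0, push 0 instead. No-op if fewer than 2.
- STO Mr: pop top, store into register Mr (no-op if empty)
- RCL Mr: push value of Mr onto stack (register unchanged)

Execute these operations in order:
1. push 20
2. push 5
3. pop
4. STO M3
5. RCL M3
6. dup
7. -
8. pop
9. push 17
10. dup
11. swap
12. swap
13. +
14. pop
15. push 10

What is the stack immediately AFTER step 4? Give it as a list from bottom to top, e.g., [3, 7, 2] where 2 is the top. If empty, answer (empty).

After op 1 (push 20): stack=[20] mem=[0,0,0,0]
After op 2 (push 5): stack=[20,5] mem=[0,0,0,0]
After op 3 (pop): stack=[20] mem=[0,0,0,0]
After op 4 (STO M3): stack=[empty] mem=[0,0,0,20]

(empty)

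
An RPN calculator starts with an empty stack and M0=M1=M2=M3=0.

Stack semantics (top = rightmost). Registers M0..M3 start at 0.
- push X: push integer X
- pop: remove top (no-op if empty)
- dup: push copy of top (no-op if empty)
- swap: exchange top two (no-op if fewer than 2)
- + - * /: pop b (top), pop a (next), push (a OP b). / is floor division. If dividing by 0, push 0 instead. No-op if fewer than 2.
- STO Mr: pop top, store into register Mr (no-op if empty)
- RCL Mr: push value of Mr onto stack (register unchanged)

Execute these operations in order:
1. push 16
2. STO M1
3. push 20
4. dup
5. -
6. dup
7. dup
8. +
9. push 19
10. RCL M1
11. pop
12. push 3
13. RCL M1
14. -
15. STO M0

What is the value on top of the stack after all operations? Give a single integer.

After op 1 (push 16): stack=[16] mem=[0,0,0,0]
After op 2 (STO M1): stack=[empty] mem=[0,16,0,0]
After op 3 (push 20): stack=[20] mem=[0,16,0,0]
After op 4 (dup): stack=[20,20] mem=[0,16,0,0]
After op 5 (-): stack=[0] mem=[0,16,0,0]
After op 6 (dup): stack=[0,0] mem=[0,16,0,0]
After op 7 (dup): stack=[0,0,0] mem=[0,16,0,0]
After op 8 (+): stack=[0,0] mem=[0,16,0,0]
After op 9 (push 19): stack=[0,0,19] mem=[0,16,0,0]
After op 10 (RCL M1): stack=[0,0,19,16] mem=[0,16,0,0]
After op 11 (pop): stack=[0,0,19] mem=[0,16,0,0]
After op 12 (push 3): stack=[0,0,19,3] mem=[0,16,0,0]
After op 13 (RCL M1): stack=[0,0,19,3,16] mem=[0,16,0,0]
After op 14 (-): stack=[0,0,19,-13] mem=[0,16,0,0]
After op 15 (STO M0): stack=[0,0,19] mem=[-13,16,0,0]

Answer: 19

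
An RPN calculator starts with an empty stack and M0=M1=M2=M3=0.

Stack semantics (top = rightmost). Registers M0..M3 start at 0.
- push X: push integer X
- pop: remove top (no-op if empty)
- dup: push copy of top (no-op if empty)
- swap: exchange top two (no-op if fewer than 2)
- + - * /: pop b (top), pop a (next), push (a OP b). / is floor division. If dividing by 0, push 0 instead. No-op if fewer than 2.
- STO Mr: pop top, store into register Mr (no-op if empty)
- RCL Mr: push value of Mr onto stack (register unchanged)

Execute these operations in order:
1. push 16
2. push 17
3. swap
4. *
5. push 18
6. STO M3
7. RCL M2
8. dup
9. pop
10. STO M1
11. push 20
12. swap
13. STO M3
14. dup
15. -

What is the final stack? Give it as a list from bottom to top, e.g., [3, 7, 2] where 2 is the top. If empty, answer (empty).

Answer: [0]

Derivation:
After op 1 (push 16): stack=[16] mem=[0,0,0,0]
After op 2 (push 17): stack=[16,17] mem=[0,0,0,0]
After op 3 (swap): stack=[17,16] mem=[0,0,0,0]
After op 4 (*): stack=[272] mem=[0,0,0,0]
After op 5 (push 18): stack=[272,18] mem=[0,0,0,0]
After op 6 (STO M3): stack=[272] mem=[0,0,0,18]
After op 7 (RCL M2): stack=[272,0] mem=[0,0,0,18]
After op 8 (dup): stack=[272,0,0] mem=[0,0,0,18]
After op 9 (pop): stack=[272,0] mem=[0,0,0,18]
After op 10 (STO M1): stack=[272] mem=[0,0,0,18]
After op 11 (push 20): stack=[272,20] mem=[0,0,0,18]
After op 12 (swap): stack=[20,272] mem=[0,0,0,18]
After op 13 (STO M3): stack=[20] mem=[0,0,0,272]
After op 14 (dup): stack=[20,20] mem=[0,0,0,272]
After op 15 (-): stack=[0] mem=[0,0,0,272]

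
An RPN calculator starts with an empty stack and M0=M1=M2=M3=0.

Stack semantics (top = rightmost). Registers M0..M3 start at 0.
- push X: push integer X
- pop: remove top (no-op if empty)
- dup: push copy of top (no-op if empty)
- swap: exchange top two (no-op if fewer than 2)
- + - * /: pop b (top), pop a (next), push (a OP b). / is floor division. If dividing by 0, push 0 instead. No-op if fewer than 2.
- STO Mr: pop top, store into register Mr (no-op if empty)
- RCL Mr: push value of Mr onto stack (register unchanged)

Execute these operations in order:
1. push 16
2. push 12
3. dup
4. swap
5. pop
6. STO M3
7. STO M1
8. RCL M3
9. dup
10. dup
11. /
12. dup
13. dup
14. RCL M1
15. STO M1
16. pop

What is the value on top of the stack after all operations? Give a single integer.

Answer: 1

Derivation:
After op 1 (push 16): stack=[16] mem=[0,0,0,0]
After op 2 (push 12): stack=[16,12] mem=[0,0,0,0]
After op 3 (dup): stack=[16,12,12] mem=[0,0,0,0]
After op 4 (swap): stack=[16,12,12] mem=[0,0,0,0]
After op 5 (pop): stack=[16,12] mem=[0,0,0,0]
After op 6 (STO M3): stack=[16] mem=[0,0,0,12]
After op 7 (STO M1): stack=[empty] mem=[0,16,0,12]
After op 8 (RCL M3): stack=[12] mem=[0,16,0,12]
After op 9 (dup): stack=[12,12] mem=[0,16,0,12]
After op 10 (dup): stack=[12,12,12] mem=[0,16,0,12]
After op 11 (/): stack=[12,1] mem=[0,16,0,12]
After op 12 (dup): stack=[12,1,1] mem=[0,16,0,12]
After op 13 (dup): stack=[12,1,1,1] mem=[0,16,0,12]
After op 14 (RCL M1): stack=[12,1,1,1,16] mem=[0,16,0,12]
After op 15 (STO M1): stack=[12,1,1,1] mem=[0,16,0,12]
After op 16 (pop): stack=[12,1,1] mem=[0,16,0,12]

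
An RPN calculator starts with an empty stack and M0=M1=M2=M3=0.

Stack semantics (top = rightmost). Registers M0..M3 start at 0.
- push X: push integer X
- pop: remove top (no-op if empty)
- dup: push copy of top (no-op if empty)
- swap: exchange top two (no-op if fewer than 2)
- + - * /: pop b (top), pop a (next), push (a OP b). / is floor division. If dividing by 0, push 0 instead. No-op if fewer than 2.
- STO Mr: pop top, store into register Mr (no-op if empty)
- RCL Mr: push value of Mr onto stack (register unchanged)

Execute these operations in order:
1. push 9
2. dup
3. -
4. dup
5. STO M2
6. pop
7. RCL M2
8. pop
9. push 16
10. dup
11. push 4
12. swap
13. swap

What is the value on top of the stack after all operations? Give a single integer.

Answer: 4

Derivation:
After op 1 (push 9): stack=[9] mem=[0,0,0,0]
After op 2 (dup): stack=[9,9] mem=[0,0,0,0]
After op 3 (-): stack=[0] mem=[0,0,0,0]
After op 4 (dup): stack=[0,0] mem=[0,0,0,0]
After op 5 (STO M2): stack=[0] mem=[0,0,0,0]
After op 6 (pop): stack=[empty] mem=[0,0,0,0]
After op 7 (RCL M2): stack=[0] mem=[0,0,0,0]
After op 8 (pop): stack=[empty] mem=[0,0,0,0]
After op 9 (push 16): stack=[16] mem=[0,0,0,0]
After op 10 (dup): stack=[16,16] mem=[0,0,0,0]
After op 11 (push 4): stack=[16,16,4] mem=[0,0,0,0]
After op 12 (swap): stack=[16,4,16] mem=[0,0,0,0]
After op 13 (swap): stack=[16,16,4] mem=[0,0,0,0]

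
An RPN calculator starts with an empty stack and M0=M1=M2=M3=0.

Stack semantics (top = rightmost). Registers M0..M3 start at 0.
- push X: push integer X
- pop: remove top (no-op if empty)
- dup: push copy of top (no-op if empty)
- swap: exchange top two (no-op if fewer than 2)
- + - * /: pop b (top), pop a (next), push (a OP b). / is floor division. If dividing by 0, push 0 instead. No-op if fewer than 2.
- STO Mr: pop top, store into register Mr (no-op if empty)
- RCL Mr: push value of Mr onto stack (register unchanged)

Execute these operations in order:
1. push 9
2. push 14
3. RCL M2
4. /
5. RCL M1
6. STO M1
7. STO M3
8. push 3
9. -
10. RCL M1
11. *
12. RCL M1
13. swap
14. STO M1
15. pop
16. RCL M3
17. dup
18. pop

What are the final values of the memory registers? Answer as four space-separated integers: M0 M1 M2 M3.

Answer: 0 0 0 0

Derivation:
After op 1 (push 9): stack=[9] mem=[0,0,0,0]
After op 2 (push 14): stack=[9,14] mem=[0,0,0,0]
After op 3 (RCL M2): stack=[9,14,0] mem=[0,0,0,0]
After op 4 (/): stack=[9,0] mem=[0,0,0,0]
After op 5 (RCL M1): stack=[9,0,0] mem=[0,0,0,0]
After op 6 (STO M1): stack=[9,0] mem=[0,0,0,0]
After op 7 (STO M3): stack=[9] mem=[0,0,0,0]
After op 8 (push 3): stack=[9,3] mem=[0,0,0,0]
After op 9 (-): stack=[6] mem=[0,0,0,0]
After op 10 (RCL M1): stack=[6,0] mem=[0,0,0,0]
After op 11 (*): stack=[0] mem=[0,0,0,0]
After op 12 (RCL M1): stack=[0,0] mem=[0,0,0,0]
After op 13 (swap): stack=[0,0] mem=[0,0,0,0]
After op 14 (STO M1): stack=[0] mem=[0,0,0,0]
After op 15 (pop): stack=[empty] mem=[0,0,0,0]
After op 16 (RCL M3): stack=[0] mem=[0,0,0,0]
After op 17 (dup): stack=[0,0] mem=[0,0,0,0]
After op 18 (pop): stack=[0] mem=[0,0,0,0]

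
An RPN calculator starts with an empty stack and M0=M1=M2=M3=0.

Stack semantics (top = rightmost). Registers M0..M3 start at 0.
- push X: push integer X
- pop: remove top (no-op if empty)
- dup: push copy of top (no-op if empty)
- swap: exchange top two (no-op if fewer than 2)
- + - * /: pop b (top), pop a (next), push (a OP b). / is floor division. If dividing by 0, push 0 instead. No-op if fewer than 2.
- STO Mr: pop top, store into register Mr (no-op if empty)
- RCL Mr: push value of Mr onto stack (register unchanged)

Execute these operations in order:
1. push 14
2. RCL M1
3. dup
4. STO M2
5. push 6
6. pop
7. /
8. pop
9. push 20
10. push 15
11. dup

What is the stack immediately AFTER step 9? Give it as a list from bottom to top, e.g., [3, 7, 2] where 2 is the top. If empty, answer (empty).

After op 1 (push 14): stack=[14] mem=[0,0,0,0]
After op 2 (RCL M1): stack=[14,0] mem=[0,0,0,0]
After op 3 (dup): stack=[14,0,0] mem=[0,0,0,0]
After op 4 (STO M2): stack=[14,0] mem=[0,0,0,0]
After op 5 (push 6): stack=[14,0,6] mem=[0,0,0,0]
After op 6 (pop): stack=[14,0] mem=[0,0,0,0]
After op 7 (/): stack=[0] mem=[0,0,0,0]
After op 8 (pop): stack=[empty] mem=[0,0,0,0]
After op 9 (push 20): stack=[20] mem=[0,0,0,0]

[20]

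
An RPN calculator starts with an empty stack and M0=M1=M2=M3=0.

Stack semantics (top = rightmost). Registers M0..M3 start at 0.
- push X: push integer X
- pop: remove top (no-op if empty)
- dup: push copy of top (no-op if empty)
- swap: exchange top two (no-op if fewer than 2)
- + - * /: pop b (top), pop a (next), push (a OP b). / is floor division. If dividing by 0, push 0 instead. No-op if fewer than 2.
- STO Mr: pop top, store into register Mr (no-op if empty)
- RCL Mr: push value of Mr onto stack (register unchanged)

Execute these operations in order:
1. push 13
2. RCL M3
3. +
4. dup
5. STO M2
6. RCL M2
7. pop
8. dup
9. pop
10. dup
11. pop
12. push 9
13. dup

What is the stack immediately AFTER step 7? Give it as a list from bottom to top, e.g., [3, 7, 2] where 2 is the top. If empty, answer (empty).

After op 1 (push 13): stack=[13] mem=[0,0,0,0]
After op 2 (RCL M3): stack=[13,0] mem=[0,0,0,0]
After op 3 (+): stack=[13] mem=[0,0,0,0]
After op 4 (dup): stack=[13,13] mem=[0,0,0,0]
After op 5 (STO M2): stack=[13] mem=[0,0,13,0]
After op 6 (RCL M2): stack=[13,13] mem=[0,0,13,0]
After op 7 (pop): stack=[13] mem=[0,0,13,0]

[13]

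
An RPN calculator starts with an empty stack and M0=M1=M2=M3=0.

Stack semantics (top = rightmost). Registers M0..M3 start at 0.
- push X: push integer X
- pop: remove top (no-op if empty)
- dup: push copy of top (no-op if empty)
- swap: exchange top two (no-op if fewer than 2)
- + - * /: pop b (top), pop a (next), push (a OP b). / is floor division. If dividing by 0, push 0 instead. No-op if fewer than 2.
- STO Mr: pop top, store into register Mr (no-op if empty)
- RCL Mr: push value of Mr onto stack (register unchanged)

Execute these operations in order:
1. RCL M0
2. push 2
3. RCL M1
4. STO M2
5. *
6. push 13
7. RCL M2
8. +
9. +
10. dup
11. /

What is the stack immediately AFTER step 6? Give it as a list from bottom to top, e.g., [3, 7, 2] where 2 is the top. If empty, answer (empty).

After op 1 (RCL M0): stack=[0] mem=[0,0,0,0]
After op 2 (push 2): stack=[0,2] mem=[0,0,0,0]
After op 3 (RCL M1): stack=[0,2,0] mem=[0,0,0,0]
After op 4 (STO M2): stack=[0,2] mem=[0,0,0,0]
After op 5 (*): stack=[0] mem=[0,0,0,0]
After op 6 (push 13): stack=[0,13] mem=[0,0,0,0]

[0, 13]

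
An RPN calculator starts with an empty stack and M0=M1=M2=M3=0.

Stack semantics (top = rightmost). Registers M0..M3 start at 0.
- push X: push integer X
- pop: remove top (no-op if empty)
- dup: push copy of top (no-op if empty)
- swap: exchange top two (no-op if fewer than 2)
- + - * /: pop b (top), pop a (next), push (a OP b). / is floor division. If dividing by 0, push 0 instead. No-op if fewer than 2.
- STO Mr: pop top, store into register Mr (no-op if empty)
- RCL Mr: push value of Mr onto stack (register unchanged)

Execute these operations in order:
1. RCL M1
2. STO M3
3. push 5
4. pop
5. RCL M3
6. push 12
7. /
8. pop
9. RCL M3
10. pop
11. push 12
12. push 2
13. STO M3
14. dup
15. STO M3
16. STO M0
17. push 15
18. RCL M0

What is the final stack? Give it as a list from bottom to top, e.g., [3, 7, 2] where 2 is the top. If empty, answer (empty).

Answer: [15, 12]

Derivation:
After op 1 (RCL M1): stack=[0] mem=[0,0,0,0]
After op 2 (STO M3): stack=[empty] mem=[0,0,0,0]
After op 3 (push 5): stack=[5] mem=[0,0,0,0]
After op 4 (pop): stack=[empty] mem=[0,0,0,0]
After op 5 (RCL M3): stack=[0] mem=[0,0,0,0]
After op 6 (push 12): stack=[0,12] mem=[0,0,0,0]
After op 7 (/): stack=[0] mem=[0,0,0,0]
After op 8 (pop): stack=[empty] mem=[0,0,0,0]
After op 9 (RCL M3): stack=[0] mem=[0,0,0,0]
After op 10 (pop): stack=[empty] mem=[0,0,0,0]
After op 11 (push 12): stack=[12] mem=[0,0,0,0]
After op 12 (push 2): stack=[12,2] mem=[0,0,0,0]
After op 13 (STO M3): stack=[12] mem=[0,0,0,2]
After op 14 (dup): stack=[12,12] mem=[0,0,0,2]
After op 15 (STO M3): stack=[12] mem=[0,0,0,12]
After op 16 (STO M0): stack=[empty] mem=[12,0,0,12]
After op 17 (push 15): stack=[15] mem=[12,0,0,12]
After op 18 (RCL M0): stack=[15,12] mem=[12,0,0,12]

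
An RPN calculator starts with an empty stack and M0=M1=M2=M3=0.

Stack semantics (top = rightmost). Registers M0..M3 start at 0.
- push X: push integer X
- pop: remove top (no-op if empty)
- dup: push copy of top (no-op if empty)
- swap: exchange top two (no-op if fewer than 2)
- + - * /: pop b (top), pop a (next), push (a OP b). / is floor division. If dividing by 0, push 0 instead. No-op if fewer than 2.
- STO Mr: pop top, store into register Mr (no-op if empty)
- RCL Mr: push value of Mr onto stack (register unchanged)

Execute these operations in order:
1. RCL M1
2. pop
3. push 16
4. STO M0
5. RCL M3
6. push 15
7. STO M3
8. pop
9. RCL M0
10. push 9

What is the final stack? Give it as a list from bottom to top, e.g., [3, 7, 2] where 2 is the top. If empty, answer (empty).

After op 1 (RCL M1): stack=[0] mem=[0,0,0,0]
After op 2 (pop): stack=[empty] mem=[0,0,0,0]
After op 3 (push 16): stack=[16] mem=[0,0,0,0]
After op 4 (STO M0): stack=[empty] mem=[16,0,0,0]
After op 5 (RCL M3): stack=[0] mem=[16,0,0,0]
After op 6 (push 15): stack=[0,15] mem=[16,0,0,0]
After op 7 (STO M3): stack=[0] mem=[16,0,0,15]
After op 8 (pop): stack=[empty] mem=[16,0,0,15]
After op 9 (RCL M0): stack=[16] mem=[16,0,0,15]
After op 10 (push 9): stack=[16,9] mem=[16,0,0,15]

Answer: [16, 9]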